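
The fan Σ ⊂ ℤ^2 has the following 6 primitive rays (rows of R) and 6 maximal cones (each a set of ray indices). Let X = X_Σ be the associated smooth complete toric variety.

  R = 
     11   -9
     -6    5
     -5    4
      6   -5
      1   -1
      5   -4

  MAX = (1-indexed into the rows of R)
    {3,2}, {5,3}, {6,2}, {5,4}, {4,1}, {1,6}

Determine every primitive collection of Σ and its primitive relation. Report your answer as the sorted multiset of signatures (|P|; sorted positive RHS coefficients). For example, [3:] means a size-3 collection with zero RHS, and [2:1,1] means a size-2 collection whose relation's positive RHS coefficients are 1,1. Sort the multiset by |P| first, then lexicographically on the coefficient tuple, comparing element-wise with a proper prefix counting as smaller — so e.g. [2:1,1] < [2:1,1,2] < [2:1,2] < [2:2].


Σ has 9 primitive collections:

  {2,4}:  v_{2} + v_{4} = 0 — sig = [2:]
  {3,6}:  v_{3} + v_{6} = 0 — sig = [2:]
  {1,2}:  v_{1} + v_{2} = v_{6} — sig = [2:1]
  {1,3}:  v_{1} + v_{3} = v_{4} — sig = [2:1]
  {2,5}:  v_{2} + v_{5} = v_{3} — sig = [2:1]
  {3,4}:  v_{3} + v_{4} = v_{5} — sig = [2:1]
  {4,6}:  v_{4} + v_{6} = v_{1} — sig = [2:1]
  {5,6}:  v_{5} + v_{6} = v_{4} — sig = [2:1]
  {1,5}:  v_{1} + v_{5} = 2·v_{4} — sig = [2:2]

Sorted signature multiset PRS(X):
{ [2:] ×2,  [2:1] ×6,  [2:2] }


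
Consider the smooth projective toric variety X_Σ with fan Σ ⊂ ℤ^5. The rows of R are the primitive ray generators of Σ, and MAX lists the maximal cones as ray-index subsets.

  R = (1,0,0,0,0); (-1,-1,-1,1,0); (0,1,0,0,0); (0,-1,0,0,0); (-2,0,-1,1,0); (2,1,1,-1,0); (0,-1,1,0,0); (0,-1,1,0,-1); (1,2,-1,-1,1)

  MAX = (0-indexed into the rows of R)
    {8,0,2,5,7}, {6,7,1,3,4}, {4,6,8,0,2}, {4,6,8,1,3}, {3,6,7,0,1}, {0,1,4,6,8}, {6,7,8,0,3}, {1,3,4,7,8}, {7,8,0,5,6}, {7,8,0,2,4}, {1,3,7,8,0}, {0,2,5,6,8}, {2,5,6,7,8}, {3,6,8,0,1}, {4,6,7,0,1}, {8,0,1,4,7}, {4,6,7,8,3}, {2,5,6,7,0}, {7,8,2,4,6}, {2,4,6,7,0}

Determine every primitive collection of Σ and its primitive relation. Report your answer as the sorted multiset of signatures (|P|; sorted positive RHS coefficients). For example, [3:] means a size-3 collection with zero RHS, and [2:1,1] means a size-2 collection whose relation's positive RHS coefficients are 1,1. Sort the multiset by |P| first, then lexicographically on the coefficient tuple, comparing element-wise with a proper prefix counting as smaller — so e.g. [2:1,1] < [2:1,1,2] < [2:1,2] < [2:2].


Minimal non-faces — 9 found among 9 rays, 20 max cones:

  {2,3}:  v_{2} + v_{3} = 0 — sig = [2:]
  {1,5}:  v_{1} + v_{5} = v_{0} — sig = [2:1]
  {4,5}:  v_{4} + v_{5} = v_{2} — sig = [2:1]
  {1,2}:  v_{1} + v_{2} = v_{0} + v_{4} — sig = [2:1,1]
  {3,5}:  v_{3} + v_{5} = v_{0} + v_{6} + v_{7} + v_{8} — sig = [2:1,1,1,1]
  {0,3,4}:  v_{0} + v_{3} + v_{4} = v_{1} — sig = [3:1]
  {1,6,7,8}:  v_{1} + v_{6} + v_{7} + v_{8} = v_{3} — sig = [4:1]
  {0,4,6,7,8}:  v_{0} + v_{4} + v_{6} + v_{7} + v_{8} = 0 — sig = [5:]
  {0,2,6,7,8}:  v_{0} + v_{2} + v_{6} + v_{7} + v_{8} = v_{5} — sig = [5:1]

Hence PRS(X_Σ) =
[[2:], [2:1], [2:1], [2:1,1], [2:1,1,1,1], [3:1], [4:1], [5:], [5:1]]


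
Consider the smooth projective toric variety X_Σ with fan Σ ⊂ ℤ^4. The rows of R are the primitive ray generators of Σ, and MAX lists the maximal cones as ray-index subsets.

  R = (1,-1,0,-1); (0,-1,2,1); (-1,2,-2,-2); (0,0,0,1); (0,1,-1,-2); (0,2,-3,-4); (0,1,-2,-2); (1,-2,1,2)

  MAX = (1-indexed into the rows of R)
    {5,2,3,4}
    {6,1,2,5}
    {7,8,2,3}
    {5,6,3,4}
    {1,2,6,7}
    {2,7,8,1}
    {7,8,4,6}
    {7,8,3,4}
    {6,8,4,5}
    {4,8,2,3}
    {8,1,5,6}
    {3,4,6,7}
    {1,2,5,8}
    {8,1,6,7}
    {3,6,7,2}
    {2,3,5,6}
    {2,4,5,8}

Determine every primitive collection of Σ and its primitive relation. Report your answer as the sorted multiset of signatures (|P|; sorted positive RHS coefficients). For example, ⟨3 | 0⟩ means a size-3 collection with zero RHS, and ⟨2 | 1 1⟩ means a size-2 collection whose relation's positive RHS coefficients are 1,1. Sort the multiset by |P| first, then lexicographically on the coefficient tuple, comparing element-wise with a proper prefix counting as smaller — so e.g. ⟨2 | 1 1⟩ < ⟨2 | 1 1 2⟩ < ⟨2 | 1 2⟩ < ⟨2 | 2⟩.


Primitive collections (8):

  P = {5,7}:  v_{5} + v_{7} = v_{6}  ⟹  sig = ⟨2 | 1⟩
  P = {1,4}:  v_{1} + v_{4} = v_{5} + v_{8}  ⟹  sig = ⟨2 | 1 1⟩
  P = {1,3}:  v_{1} + v_{3} = v_{2} + 2·v_{7}  ⟹  sig = ⟨2 | 1 2⟩
  P = {2,4,7}:  v_{2} + v_{4} + v_{7} = 0  ⟹  sig = ⟨3 | 0⟩
  P = {2,4,6}:  v_{2} + v_{4} + v_{6} = v_{5}  ⟹  sig = ⟨3 | 1⟩
  P = {2,6,8}:  v_{2} + v_{6} + v_{8} = v_{1}  ⟹  sig = ⟨3 | 1⟩
  P = {3,5,8}:  v_{3} + v_{5} + v_{8} = v_{7}  ⟹  sig = ⟨3 | 1⟩
  P = {3,6,8}:  v_{3} + v_{6} + v_{8} = 2·v_{7}  ⟹  sig = ⟨3 | 2⟩

Sorted signature multiset PRS(X):
[⟨2 | 1⟩, ⟨2 | 1 1⟩, ⟨2 | 1 2⟩, ⟨3 | 0⟩, ⟨3 | 1⟩, ⟨3 | 1⟩, ⟨3 | 1⟩, ⟨3 | 2⟩]


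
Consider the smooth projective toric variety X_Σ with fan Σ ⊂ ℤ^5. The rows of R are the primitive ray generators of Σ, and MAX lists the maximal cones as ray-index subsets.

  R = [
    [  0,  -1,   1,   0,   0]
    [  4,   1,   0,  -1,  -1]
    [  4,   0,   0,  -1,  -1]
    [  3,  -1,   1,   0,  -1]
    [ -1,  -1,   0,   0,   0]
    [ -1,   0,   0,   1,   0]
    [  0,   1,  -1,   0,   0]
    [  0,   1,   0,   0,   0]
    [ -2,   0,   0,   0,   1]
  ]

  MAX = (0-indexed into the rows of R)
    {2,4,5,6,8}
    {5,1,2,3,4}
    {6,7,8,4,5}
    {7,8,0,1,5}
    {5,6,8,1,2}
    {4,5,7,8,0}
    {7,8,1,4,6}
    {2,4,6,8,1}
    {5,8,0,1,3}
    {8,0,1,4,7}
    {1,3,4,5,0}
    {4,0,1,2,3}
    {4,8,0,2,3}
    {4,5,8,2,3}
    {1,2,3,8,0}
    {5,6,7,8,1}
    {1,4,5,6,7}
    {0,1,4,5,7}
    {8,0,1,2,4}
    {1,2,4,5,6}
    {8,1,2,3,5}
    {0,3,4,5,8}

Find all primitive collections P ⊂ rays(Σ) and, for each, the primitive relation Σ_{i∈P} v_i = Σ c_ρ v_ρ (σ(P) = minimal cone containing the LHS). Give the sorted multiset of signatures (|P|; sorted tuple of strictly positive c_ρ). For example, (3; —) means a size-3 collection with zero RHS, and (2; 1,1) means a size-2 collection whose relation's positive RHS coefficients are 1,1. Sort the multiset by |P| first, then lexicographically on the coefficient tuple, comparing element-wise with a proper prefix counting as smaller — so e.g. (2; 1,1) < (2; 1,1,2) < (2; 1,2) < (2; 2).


Primitive collections (7):

  P={0,6}:  v_{0} + v_{6} = 0  →  sig = (2; —)
  P={2,7}:  v_{2} + v_{7} = v_{1}  →  sig = (2; 1)
  P={3,6}:  v_{3} + v_{6} = v_{2} + v_{5}  →  sig = (2; 1,1)
  P={3,7}:  v_{3} + v_{7} = v_{0} + v_{1} + v_{5}  →  sig = (2; 1,1,1)
  P={0,2,5}:  v_{0} + v_{2} + v_{5} = v_{3}  →  sig = (3; 1)
  P={1,4,5,8}:  v_{1} + v_{4} + v_{5} + v_{8} = 0  →  sig = (4; —)
  P={1,3,4,8}:  v_{1} + v_{3} + v_{4} + v_{8} = v_{0} + v_{2}  →  sig = (4; 1,1)

Sorted signature multiset PRS(X):
[(2; —), (2; 1), (2; 1,1), (2; 1,1,1), (3; 1), (4; —), (4; 1,1)]


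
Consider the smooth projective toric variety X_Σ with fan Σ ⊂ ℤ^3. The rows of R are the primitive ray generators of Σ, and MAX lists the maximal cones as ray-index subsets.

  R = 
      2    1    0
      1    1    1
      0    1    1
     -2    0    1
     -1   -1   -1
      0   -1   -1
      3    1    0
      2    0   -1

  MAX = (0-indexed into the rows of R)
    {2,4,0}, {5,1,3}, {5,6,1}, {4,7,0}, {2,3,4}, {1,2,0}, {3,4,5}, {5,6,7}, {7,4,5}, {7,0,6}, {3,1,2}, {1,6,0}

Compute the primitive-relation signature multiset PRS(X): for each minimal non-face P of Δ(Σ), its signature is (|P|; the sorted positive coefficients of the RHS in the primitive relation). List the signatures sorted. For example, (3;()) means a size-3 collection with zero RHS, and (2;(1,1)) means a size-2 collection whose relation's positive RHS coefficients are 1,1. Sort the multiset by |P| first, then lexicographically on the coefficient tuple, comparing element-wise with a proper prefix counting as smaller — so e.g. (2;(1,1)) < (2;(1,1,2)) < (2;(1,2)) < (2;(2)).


The 10 primitive collections of Σ (r=8, n=3):

  P={1,4}:  v_{1} + v_{4} = 0  →  sig = (2;())
  P={2,5}:  v_{2} + v_{5} = 0  →  sig = (2;())
  P={3,7}:  v_{3} + v_{7} = 0  →  sig = (2;())
  P={0,3}:  v_{0} + v_{3} = v_{2}  →  sig = (2;(1))
  P={0,5}:  v_{0} + v_{5} = v_{7}  →  sig = (2;(1))
  P={1,7}:  v_{1} + v_{7} = v_{6}  →  sig = (2;(1))
  P={2,7}:  v_{2} + v_{7} = v_{0}  →  sig = (2;(1))
  P={3,6}:  v_{3} + v_{6} = v_{1}  →  sig = (2;(1))
  P={4,6}:  v_{4} + v_{6} = v_{7}  →  sig = (2;(1))
  P={2,6}:  v_{2} + v_{6} = v_{0} + v_{1}  →  sig = (2;(1,1))

Hence PRS(X_Σ) =
{ (2;()) ×3,  (2;(1)) ×6,  (2;(1,1)) }


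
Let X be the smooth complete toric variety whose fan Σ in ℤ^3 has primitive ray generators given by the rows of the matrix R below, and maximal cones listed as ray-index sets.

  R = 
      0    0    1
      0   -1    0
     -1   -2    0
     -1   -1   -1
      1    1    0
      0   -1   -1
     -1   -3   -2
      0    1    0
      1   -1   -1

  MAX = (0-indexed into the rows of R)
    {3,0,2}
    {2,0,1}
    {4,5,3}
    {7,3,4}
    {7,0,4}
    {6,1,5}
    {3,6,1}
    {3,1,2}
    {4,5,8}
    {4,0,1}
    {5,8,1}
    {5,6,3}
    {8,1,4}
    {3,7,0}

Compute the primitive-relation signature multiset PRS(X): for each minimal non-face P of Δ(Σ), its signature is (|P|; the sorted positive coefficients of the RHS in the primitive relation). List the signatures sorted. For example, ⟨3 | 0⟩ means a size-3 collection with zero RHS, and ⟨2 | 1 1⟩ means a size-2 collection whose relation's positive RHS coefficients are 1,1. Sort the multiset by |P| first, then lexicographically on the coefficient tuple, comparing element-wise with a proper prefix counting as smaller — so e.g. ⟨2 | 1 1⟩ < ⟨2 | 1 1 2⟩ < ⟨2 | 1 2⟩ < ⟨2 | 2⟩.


The 20 primitive collections of Σ (r=9, n=3):

  P = {1,7}:  v_{1} + v_{7} = 0  ⟹  sig = ⟨2 | 0⟩
  P = {0,5}:  v_{0} + v_{5} = v_{1}  ⟹  sig = ⟨2 | 1⟩
  P = {2,4}:  v_{2} + v_{4} = v_{1}  ⟹  sig = ⟨2 | 1⟩
  P = {2,7}:  v_{2} + v_{7} = v_{0} + v_{3}  ⟹  sig = ⟨2 | 1 1⟩
  P = {5,7}:  v_{5} + v_{7} = v_{3} + v_{4}  ⟹  sig = ⟨2 | 1 1⟩
  P = {6,7}:  v_{6} + v_{7} = v_{3} + v_{5}  ⟹  sig = ⟨2 | 1 1⟩
  P = {7,8}:  v_{7} + v_{8} = v_{4} + v_{5}  ⟹  sig = ⟨2 | 1 1⟩
  P = {0,6}:  v_{0} + v_{6} = 2·v_{1} + v_{3}  ⟹  sig = ⟨2 | 1 2⟩
  P = {0,8}:  v_{0} + v_{8} = 2·v_{1} + v_{4}  ⟹  sig = ⟨2 | 1 2⟩
  P = {2,5}:  v_{2} + v_{5} = 2·v_{1} + v_{3}  ⟹  sig = ⟨2 | 1 2⟩
  P = {2,8}:  v_{2} + v_{8} = 2·v_{1} + v_{5}  ⟹  sig = ⟨2 | 1 2⟩
  P = {6,8}:  v_{6} + v_{8} = v_{1} + 3·v_{5}  ⟹  sig = ⟨2 | 1 3⟩
  P = {3,8}:  v_{3} + v_{8} = 2·v_{5}  ⟹  sig = ⟨2 | 2⟩
  P = {4,6}:  v_{4} + v_{6} = 2·v_{5}  ⟹  sig = ⟨2 | 2⟩
  P = {2,6}:  v_{2} + v_{6} = 3·v_{1} + 2·v_{3}  ⟹  sig = ⟨2 | 2 3⟩
  P = {0,3,4}:  v_{0} + v_{3} + v_{4} = 0  ⟹  sig = ⟨3 | 0⟩
  P = {0,1,3}:  v_{0} + v_{1} + v_{3} = v_{2}  ⟹  sig = ⟨3 | 1⟩
  P = {1,3,4}:  v_{1} + v_{3} + v_{4} = v_{5}  ⟹  sig = ⟨3 | 1⟩
  P = {1,3,5}:  v_{1} + v_{3} + v_{5} = v_{6}  ⟹  sig = ⟨3 | 1⟩
  P = {1,4,5}:  v_{1} + v_{4} + v_{5} = v_{8}  ⟹  sig = ⟨3 | 1⟩

so the primitive-relation signature multiset is
    ⟨2 | 0⟩
    ⟨2 | 1⟩
    ⟨2 | 1⟩
    ⟨2 | 1 1⟩
    ⟨2 | 1 1⟩
    ⟨2 | 1 1⟩
    ⟨2 | 1 1⟩
    ⟨2 | 1 2⟩
    ⟨2 | 1 2⟩
    ⟨2 | 1 2⟩
    ⟨2 | 1 2⟩
    ⟨2 | 1 3⟩
    ⟨2 | 2⟩
    ⟨2 | 2⟩
    ⟨2 | 2 3⟩
    ⟨3 | 0⟩
    ⟨3 | 1⟩
    ⟨3 | 1⟩
    ⟨3 | 1⟩
    ⟨3 | 1⟩


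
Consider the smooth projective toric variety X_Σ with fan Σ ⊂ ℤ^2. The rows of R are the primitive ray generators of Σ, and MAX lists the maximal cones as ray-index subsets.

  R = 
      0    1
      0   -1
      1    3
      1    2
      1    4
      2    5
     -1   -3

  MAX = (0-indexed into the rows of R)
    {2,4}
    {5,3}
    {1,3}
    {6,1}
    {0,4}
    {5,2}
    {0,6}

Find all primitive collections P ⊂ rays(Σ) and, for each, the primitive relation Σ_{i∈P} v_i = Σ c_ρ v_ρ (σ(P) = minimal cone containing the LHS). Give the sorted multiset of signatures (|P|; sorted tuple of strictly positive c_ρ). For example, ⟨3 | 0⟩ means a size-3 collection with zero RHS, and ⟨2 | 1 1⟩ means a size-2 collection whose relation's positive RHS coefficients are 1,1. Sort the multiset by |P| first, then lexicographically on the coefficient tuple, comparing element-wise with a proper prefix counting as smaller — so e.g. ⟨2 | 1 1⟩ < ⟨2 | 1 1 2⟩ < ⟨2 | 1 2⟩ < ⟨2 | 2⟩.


Primitive collections (14):

  P = {0,1}:  v_{0} + v_{1} = 0 — sig = ⟨2 | 0⟩
  P = {2,6}:  v_{2} + v_{6} = 0 — sig = ⟨2 | 0⟩
  P = {0,2}:  v_{0} + v_{2} = v_{4} — sig = ⟨2 | 1⟩
  P = {0,3}:  v_{0} + v_{3} = v_{2} — sig = ⟨2 | 1⟩
  P = {1,2}:  v_{1} + v_{2} = v_{3} — sig = ⟨2 | 1⟩
  P = {1,4}:  v_{1} + v_{4} = v_{2} — sig = ⟨2 | 1⟩
  P = {2,3}:  v_{2} + v_{3} = v_{5} — sig = ⟨2 | 1⟩
  P = {3,6}:  v_{3} + v_{6} = v_{1} — sig = ⟨2 | 1⟩
  P = {4,6}:  v_{4} + v_{6} = v_{0} — sig = ⟨2 | 1⟩
  P = {5,6}:  v_{5} + v_{6} = v_{3} — sig = ⟨2 | 1⟩
  P = {0,5}:  v_{0} + v_{5} = 2·v_{2} — sig = ⟨2 | 2⟩
  P = {1,5}:  v_{1} + v_{5} = 2·v_{3} — sig = ⟨2 | 2⟩
  P = {3,4}:  v_{3} + v_{4} = 2·v_{2} — sig = ⟨2 | 2⟩
  P = {4,5}:  v_{4} + v_{5} = 3·v_{2} — sig = ⟨2 | 3⟩

so the primitive-relation signature multiset is
[⟨2 | 0⟩, ⟨2 | 0⟩, ⟨2 | 1⟩, ⟨2 | 1⟩, ⟨2 | 1⟩, ⟨2 | 1⟩, ⟨2 | 1⟩, ⟨2 | 1⟩, ⟨2 | 1⟩, ⟨2 | 1⟩, ⟨2 | 2⟩, ⟨2 | 2⟩, ⟨2 | 2⟩, ⟨2 | 3⟩]


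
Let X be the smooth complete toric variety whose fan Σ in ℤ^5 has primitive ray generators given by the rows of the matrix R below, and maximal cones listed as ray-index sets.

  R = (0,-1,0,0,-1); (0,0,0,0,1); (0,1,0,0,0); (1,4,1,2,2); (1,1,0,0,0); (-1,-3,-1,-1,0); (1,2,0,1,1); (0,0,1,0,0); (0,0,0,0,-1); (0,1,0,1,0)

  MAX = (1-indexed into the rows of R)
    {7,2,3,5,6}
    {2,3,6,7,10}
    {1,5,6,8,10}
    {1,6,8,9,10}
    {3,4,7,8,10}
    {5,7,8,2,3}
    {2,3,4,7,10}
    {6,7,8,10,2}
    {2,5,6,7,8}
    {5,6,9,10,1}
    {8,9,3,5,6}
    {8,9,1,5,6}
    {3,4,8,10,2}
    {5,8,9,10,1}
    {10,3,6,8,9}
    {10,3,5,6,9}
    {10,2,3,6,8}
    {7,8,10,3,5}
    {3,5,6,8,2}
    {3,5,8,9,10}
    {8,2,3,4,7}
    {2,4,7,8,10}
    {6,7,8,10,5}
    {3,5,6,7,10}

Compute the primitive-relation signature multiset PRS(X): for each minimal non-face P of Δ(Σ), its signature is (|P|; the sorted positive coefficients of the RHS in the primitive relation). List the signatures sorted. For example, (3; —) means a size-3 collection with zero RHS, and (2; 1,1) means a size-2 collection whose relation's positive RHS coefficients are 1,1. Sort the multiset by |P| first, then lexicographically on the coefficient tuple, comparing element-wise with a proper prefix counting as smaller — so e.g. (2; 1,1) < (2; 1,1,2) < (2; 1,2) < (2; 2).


Minimal non-faces — 14 found among 10 rays, 24 max cones:

  • {2,9}:  v_{2} + v_{9} = 0  so sig = (2; —)
  • {1,3}:  v_{1} + v_{3} = v_{9}  so sig = (2; 1)
  • {7,9}:  v_{7} + v_{9} = v_{5} + v_{10}  so sig = (2; 1,1)
  • {1,4}:  v_{1} + v_{4} = v_{7} + v_{8} + v_{10}  so sig = (2; 1,1,1)
  • {1,2}:  v_{1} + v_{2} = v_{5} + v_{6} + v_{8} + v_{10}  so sig = (2; 1,1,1,1)
  • {4,9}:  v_{4} + v_{9} = v_{3} + v_{7} + v_{8} + v_{10}  so sig = (2; 1,1,1,1)
  • {4,5}:  v_{4} + v_{5} = v_{3} + 2·v_{7} + v_{8}  so sig = (2; 1,1,2)
  • {1,7}:  v_{1} + v_{7} = 2·v_{5} + v_{6} + v_{8} + 2·v_{10}  so sig = (2; 1,1,2,2)
  • {4,6}:  v_{4} + v_{6} = 2·v_{2} + v_{10}  so sig = (2; 1,2)
  • {2,5,10}:  v_{2} + v_{5} + v_{10} = v_{7}  so sig = (3; 1)
  • {3,6,7,8}:  v_{3} + v_{6} + v_{7} + v_{8} = v_{2}  so sig = (4; 1)
  • {3,5,6,8,10}:  v_{3} + v_{5} + v_{6} + v_{8} + v_{10} = 0  so sig = (5; —)
  • {2,3,7,8,10}:  v_{2} + v_{3} + v_{7} + v_{8} + v_{10} = v_{4}  so sig = (5; 1)
  • {5,6,8,9,10}:  v_{5} + v_{6} + v_{8} + v_{9} + v_{10} = v_{1}  so sig = (5; 1)

Signatures (|P|; sorted positive RHS coefficients), sorted:
{ (2; —),  (2; 1),  (2; 1,1),  (2; 1,1,1),  (2; 1,1,1,1) ×2,  (2; 1,1,2),  (2; 1,1,2,2),  (2; 1,2),  (3; 1),  (4; 1),  (5; —),  (5; 1) ×2 }


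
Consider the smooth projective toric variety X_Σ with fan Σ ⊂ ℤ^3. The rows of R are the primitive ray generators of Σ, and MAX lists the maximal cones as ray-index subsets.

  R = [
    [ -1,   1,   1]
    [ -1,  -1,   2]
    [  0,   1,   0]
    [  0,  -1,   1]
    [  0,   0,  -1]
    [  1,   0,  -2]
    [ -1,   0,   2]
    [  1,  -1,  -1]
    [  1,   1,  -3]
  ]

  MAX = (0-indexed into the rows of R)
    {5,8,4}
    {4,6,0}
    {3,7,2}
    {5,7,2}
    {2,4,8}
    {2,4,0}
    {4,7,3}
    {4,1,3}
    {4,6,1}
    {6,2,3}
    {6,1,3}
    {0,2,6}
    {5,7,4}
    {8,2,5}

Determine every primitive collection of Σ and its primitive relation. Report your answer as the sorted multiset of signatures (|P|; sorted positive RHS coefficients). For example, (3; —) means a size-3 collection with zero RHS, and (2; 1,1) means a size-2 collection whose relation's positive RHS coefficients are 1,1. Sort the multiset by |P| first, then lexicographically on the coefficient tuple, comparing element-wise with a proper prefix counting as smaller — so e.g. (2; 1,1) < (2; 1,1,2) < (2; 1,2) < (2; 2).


20 minimal non-faces of Δ(Σ) (on 9 rays):

  P = {0,7}:  v_{0} + v_{7} = 0 — sig = (2; —)
  P = {5,6}:  v_{5} + v_{6} = 0 — sig = (2; —)
  P = {0,3}:  v_{0} + v_{3} = v_{6} — sig = (2; 1)
  P = {1,2}:  v_{1} + v_{2} = v_{6} — sig = (2; 1)
  P = {1,8}:  v_{1} + v_{8} = v_{4} — sig = (2; 1)
  P = {3,5}:  v_{3} + v_{5} = v_{7} — sig = (2; 1)
  P = {3,8}:  v_{3} + v_{8} = v_{5} — sig = (2; 1)
  P = {6,7}:  v_{6} + v_{7} = v_{3} — sig = (2; 1)
  P = {0,5}:  v_{0} + v_{5} = v_{2} + v_{4} — sig = (2; 1,1)
  P = {1,5}:  v_{1} + v_{5} = v_{3} + v_{4} — sig = (2; 1,1)
  P = {6,8}:  v_{6} + v_{8} = v_{2} + v_{4} — sig = (2; 1,1)
  P = {0,1}:  v_{0} + v_{1} = v_{4} + 2·v_{6} — sig = (2; 1,2)
  P = {1,7}:  v_{1} + v_{7} = 2·v_{3} + v_{4} — sig = (2; 1,2)
  P = {7,8}:  v_{7} + v_{8} = 2·v_{5} — sig = (2; 2)
  P = {0,8}:  v_{0} + v_{8} = 2·v_{2} + 2·v_{4} — sig = (2; 2,2)
  P = {2,3,4}:  v_{2} + v_{3} + v_{4} = 0 — sig = (3; —)
  P = {2,4,5}:  v_{2} + v_{4} + v_{5} = v_{8} — sig = (3; 1)
  P = {2,4,6}:  v_{2} + v_{4} + v_{6} = v_{0} — sig = (3; 1)
  P = {2,4,7}:  v_{2} + v_{4} + v_{7} = v_{5} — sig = (3; 1)
  P = {3,4,6}:  v_{3} + v_{4} + v_{6} = v_{1} — sig = (3; 1)

so the primitive-relation signature multiset is
[(2; —), (2; —), (2; 1), (2; 1), (2; 1), (2; 1), (2; 1), (2; 1), (2; 1,1), (2; 1,1), (2; 1,1), (2; 1,2), (2; 1,2), (2; 2), (2; 2,2), (3; —), (3; 1), (3; 1), (3; 1), (3; 1)]


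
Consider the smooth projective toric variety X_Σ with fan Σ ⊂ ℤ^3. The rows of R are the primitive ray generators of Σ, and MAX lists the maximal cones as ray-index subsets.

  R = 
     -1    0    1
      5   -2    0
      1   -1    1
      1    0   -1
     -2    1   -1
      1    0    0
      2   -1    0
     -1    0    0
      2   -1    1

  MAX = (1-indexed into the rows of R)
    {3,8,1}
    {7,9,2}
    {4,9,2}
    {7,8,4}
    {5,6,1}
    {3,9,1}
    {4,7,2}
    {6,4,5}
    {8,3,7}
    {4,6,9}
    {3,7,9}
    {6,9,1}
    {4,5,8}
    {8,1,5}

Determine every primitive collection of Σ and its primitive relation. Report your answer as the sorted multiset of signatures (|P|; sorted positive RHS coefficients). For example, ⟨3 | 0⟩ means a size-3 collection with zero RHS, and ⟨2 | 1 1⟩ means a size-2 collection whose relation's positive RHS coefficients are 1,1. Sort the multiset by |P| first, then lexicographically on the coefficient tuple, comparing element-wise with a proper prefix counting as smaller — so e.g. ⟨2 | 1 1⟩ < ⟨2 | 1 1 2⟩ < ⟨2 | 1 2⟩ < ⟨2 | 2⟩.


16 collections generate NE(X_Σ); each relation:

  P={1,4}:  v_{1} + v_{4} = 0  →  sig = ⟨2 | 0⟩
  P={5,9}:  v_{5} + v_{9} = 0  →  sig = ⟨2 | 0⟩
  P={6,8}:  v_{6} + v_{8} = 0  →  sig = ⟨2 | 0⟩
  P={1,7}:  v_{1} + v_{7} = v_{3}  →  sig = ⟨2 | 1⟩
  P={3,4}:  v_{3} + v_{4} = v_{7}  →  sig = ⟨2 | 1⟩
  P={3,5}:  v_{3} + v_{5} = v_{8}  →  sig = ⟨2 | 1⟩
  P={3,6}:  v_{3} + v_{6} = v_{9}  →  sig = ⟨2 | 1⟩
  P={8,9}:  v_{8} + v_{9} = v_{3}  →  sig = ⟨2 | 1⟩
  P={1,2}:  v_{1} + v_{2} = v_{7} + v_{9}  →  sig = ⟨2 | 1 1⟩
  P={2,5}:  v_{2} + v_{5} = v_{4} + v_{7}  →  sig = ⟨2 | 1 1⟩
  P={5,7}:  v_{5} + v_{7} = v_{4} + v_{8}  →  sig = ⟨2 | 1 1⟩
  P={6,7}:  v_{6} + v_{7} = v_{4} + v_{9}  →  sig = ⟨2 | 1 1⟩
  P={2,3}:  v_{2} + v_{3} = 2·v_{7} + v_{9}  →  sig = ⟨2 | 1 2⟩
  P={2,8}:  v_{2} + v_{8} = 2·v_{7}  →  sig = ⟨2 | 2⟩
  P={2,6}:  v_{2} + v_{6} = 2·v_{4} + 2·v_{9}  →  sig = ⟨2 | 2 2⟩
  P={4,7,9}:  v_{4} + v_{7} + v_{9} = v_{2}  →  sig = ⟨3 | 1⟩

Sorted signature multiset PRS(X):
{ ⟨2 | 0⟩ ×3,  ⟨2 | 1⟩ ×5,  ⟨2 | 1 1⟩ ×4,  ⟨2 | 1 2⟩,  ⟨2 | 2⟩,  ⟨2 | 2 2⟩,  ⟨3 | 1⟩ }


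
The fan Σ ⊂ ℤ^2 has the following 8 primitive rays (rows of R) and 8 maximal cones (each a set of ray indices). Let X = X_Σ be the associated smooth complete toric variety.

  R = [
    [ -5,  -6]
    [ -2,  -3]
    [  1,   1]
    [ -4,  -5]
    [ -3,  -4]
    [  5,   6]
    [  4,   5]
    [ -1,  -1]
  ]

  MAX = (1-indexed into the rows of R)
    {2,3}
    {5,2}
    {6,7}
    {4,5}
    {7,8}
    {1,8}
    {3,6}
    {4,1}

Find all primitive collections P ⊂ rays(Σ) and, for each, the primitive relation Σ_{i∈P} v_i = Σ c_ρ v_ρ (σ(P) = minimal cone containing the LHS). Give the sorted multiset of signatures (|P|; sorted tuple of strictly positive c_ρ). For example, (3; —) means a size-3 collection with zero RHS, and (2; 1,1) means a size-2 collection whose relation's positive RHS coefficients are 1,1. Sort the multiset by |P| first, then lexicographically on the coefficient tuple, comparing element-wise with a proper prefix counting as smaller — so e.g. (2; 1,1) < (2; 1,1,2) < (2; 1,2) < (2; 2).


Σ has 20 primitive collections:

  {1,6}:  v_{1} + v_{6} = 0  →  sig = (2; —)
  {3,8}:  v_{3} + v_{8} = 0  →  sig = (2; —)
  {4,7}:  v_{4} + v_{7} = 0  →  sig = (2; —)
  {1,3}:  v_{1} + v_{3} = v_{4}  →  sig = (2; 1)
  {1,7}:  v_{1} + v_{7} = v_{8}  →  sig = (2; 1)
  {2,8}:  v_{2} + v_{8} = v_{5}  →  sig = (2; 1)
  {3,4}:  v_{3} + v_{4} = v_{5}  →  sig = (2; 1)
  {3,5}:  v_{3} + v_{5} = v_{2}  →  sig = (2; 1)
  {3,7}:  v_{3} + v_{7} = v_{6}  →  sig = (2; 1)
  {4,6}:  v_{4} + v_{6} = v_{3}  →  sig = (2; 1)
  {4,8}:  v_{4} + v_{8} = v_{1}  →  sig = (2; 1)
  {5,7}:  v_{5} + v_{7} = v_{3}  →  sig = (2; 1)
  {5,8}:  v_{5} + v_{8} = v_{4}  →  sig = (2; 1)
  {6,8}:  v_{6} + v_{8} = v_{7}  →  sig = (2; 1)
  {1,2}:  v_{1} + v_{2} = v_{4} + v_{5}  →  sig = (2; 1,1)
  {1,5}:  v_{1} + v_{5} = 2·v_{4}  →  sig = (2; 2)
  {2,4}:  v_{2} + v_{4} = 2·v_{5}  →  sig = (2; 2)
  {2,7}:  v_{2} + v_{7} = 2·v_{3}  →  sig = (2; 2)
  {5,6}:  v_{5} + v_{6} = 2·v_{3}  →  sig = (2; 2)
  {2,6}:  v_{2} + v_{6} = 3·v_{3}  →  sig = (2; 3)

so the primitive-relation signature multiset is
    (2; —)
    (2; —)
    (2; —)
    (2; 1)
    (2; 1)
    (2; 1)
    (2; 1)
    (2; 1)
    (2; 1)
    (2; 1)
    (2; 1)
    (2; 1)
    (2; 1)
    (2; 1)
    (2; 1,1)
    (2; 2)
    (2; 2)
    (2; 2)
    (2; 2)
    (2; 3)


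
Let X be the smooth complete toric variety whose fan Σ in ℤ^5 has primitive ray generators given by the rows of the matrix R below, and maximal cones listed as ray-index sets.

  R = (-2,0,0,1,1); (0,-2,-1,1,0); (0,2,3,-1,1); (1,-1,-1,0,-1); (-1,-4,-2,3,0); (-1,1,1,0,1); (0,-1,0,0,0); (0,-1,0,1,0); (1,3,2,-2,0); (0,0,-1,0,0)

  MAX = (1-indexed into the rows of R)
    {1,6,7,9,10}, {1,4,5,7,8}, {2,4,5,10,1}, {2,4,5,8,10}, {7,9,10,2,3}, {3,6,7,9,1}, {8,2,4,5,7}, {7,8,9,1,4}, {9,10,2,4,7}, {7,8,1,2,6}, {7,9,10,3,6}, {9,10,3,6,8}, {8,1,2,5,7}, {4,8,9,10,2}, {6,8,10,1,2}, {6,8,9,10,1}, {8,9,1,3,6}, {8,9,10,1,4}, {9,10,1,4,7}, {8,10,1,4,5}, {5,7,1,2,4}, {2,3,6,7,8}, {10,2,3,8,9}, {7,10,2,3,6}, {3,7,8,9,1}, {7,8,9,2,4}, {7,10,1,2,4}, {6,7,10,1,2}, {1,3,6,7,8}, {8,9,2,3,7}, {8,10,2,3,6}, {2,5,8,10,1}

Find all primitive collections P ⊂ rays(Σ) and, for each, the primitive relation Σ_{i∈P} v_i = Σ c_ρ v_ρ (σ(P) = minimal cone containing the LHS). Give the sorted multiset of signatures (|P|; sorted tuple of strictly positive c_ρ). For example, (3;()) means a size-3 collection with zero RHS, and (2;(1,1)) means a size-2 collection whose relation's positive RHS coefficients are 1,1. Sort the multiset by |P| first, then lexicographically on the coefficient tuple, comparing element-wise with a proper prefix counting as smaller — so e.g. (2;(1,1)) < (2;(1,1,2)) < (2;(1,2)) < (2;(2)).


|primitive collections| = 13. Relations:

  {4,6}:  v_{4} + v_{6} = 0  ⟹  sig = (2;())
  {5,9}:  v_{5} + v_{9} = v_{8}  ⟹  sig = (2;(1))
  {3,4}:  v_{3} + v_{4} = v_{7} + v_{8} + v_{9}  ⟹  sig = (2;(1,1,1))
  {5,6}:  v_{5} + v_{6} = v_{1} + v_{2} + v_{8}  ⟹  sig = (2;(1,1,1))
  {3,5}:  v_{3} + v_{5} = v_{6} + v_{7} + 2·v_{8}  ⟹  sig = (2;(1,1,2))
  {1,2,9}:  v_{1} + v_{2} + v_{9} = v_{6}  ⟹  sig = (3;(1))
  {7,8,10}:  v_{7} + v_{8} + v_{10} = v_{2}  ⟹  sig = (3;(1))
  {2,6,9}:  v_{2} + v_{6} + v_{9} = v_{3} + v_{10}  ⟹  sig = (3;(1,1))
  {1,2,3}:  v_{1} + v_{2} + v_{3} = 2·v_{6} + v_{7} + v_{8}  ⟹  sig = (3;(1,1,2))
  {5,7,10}:  v_{5} + v_{7} + v_{10} = v_{1} + 2·v_{2} + v_{4}  ⟹  sig = (3;(1,1,2))
  {1,3,10}:  v_{1} + v_{3} + v_{10} = 2·v_{6}  ⟹  sig = (3;(2))
  {1,2,4,8}:  v_{1} + v_{2} + v_{4} + v_{8} = v_{5}  ⟹  sig = (4;(1))
  {6,7,8,9}:  v_{6} + v_{7} + v_{8} + v_{9} = v_{3}  ⟹  sig = (4;(1))

so the primitive-relation signature multiset is
[(2;()), (2;(1)), (2;(1,1,1)), (2;(1,1,1)), (2;(1,1,2)), (3;(1)), (3;(1)), (3;(1,1)), (3;(1,1,2)), (3;(1,1,2)), (3;(2)), (4;(1)), (4;(1))]


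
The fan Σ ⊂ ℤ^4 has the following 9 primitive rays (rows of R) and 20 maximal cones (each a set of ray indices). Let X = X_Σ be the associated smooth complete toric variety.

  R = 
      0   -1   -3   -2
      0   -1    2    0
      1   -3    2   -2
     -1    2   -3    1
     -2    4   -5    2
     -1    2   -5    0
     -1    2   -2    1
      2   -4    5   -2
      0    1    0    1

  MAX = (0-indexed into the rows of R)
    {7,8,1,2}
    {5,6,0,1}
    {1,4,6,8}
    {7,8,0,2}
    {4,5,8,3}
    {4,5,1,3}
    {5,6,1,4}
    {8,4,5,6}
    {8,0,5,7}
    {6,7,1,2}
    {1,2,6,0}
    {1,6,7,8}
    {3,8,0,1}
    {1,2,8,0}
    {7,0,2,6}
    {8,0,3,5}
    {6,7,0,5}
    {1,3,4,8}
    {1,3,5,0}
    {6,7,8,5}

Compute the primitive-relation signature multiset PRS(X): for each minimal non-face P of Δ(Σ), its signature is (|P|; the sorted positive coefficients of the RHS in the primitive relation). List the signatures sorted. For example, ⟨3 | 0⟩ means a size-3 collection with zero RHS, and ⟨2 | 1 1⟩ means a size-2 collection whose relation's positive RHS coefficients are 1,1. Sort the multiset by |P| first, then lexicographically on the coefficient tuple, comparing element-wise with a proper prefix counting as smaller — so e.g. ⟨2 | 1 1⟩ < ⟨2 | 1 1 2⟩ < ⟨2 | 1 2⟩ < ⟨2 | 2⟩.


Δ(Σ) — 9 vertices, 12 min non-faces:

  • {4,7}:  v_{4} + v_{7} = 0 ; sig = ⟨2 | 0⟩
  • {2,5}:  v_{2} + v_{5} = v_{0} ; sig = ⟨2 | 1⟩
  • {3,6}:  v_{3} + v_{6} = v_{4} ; sig = ⟨2 | 1⟩
  • {2,4}:  v_{2} + v_{4} = v_{1} + v_{5} ; sig = ⟨2 | 1 1⟩
  • {3,7}:  v_{3} + v_{7} = v_{2} + v_{8} ; sig = ⟨2 | 1 1⟩
  • {2,3}:  v_{2} + v_{3} = v_{0} + v_{1} + v_{8} ; sig = ⟨2 | 1 1 1⟩
  • {0,4}:  v_{0} + v_{4} = v_{1} + 2·v_{5} ; sig = ⟨2 | 1 2⟩
  • {2,6,8}:  v_{2} + v_{6} + v_{8} = 0 ; sig = ⟨3 | 0⟩
  • {0,6,8}:  v_{0} + v_{6} + v_{8} = v_{5} ; sig = ⟨3 | 1⟩
  • {1,5,7}:  v_{1} + v_{5} + v_{7} = v_{2} ; sig = ⟨3 | 1⟩
  • {1,5,8}:  v_{1} + v_{5} + v_{8} = v_{3} ; sig = ⟨3 | 1⟩
  • {0,1,7}:  v_{0} + v_{1} + v_{7} = 2·v_{2} ; sig = ⟨3 | 2⟩

so the primitive-relation signature multiset is
    |P|=2: 7 collections, coeffs (), (1), (1), (1,1), (1,1), (1,1,1), (1,2)
    |P|=3: 5 collections, coeffs (), (1), (1), (1), (2)


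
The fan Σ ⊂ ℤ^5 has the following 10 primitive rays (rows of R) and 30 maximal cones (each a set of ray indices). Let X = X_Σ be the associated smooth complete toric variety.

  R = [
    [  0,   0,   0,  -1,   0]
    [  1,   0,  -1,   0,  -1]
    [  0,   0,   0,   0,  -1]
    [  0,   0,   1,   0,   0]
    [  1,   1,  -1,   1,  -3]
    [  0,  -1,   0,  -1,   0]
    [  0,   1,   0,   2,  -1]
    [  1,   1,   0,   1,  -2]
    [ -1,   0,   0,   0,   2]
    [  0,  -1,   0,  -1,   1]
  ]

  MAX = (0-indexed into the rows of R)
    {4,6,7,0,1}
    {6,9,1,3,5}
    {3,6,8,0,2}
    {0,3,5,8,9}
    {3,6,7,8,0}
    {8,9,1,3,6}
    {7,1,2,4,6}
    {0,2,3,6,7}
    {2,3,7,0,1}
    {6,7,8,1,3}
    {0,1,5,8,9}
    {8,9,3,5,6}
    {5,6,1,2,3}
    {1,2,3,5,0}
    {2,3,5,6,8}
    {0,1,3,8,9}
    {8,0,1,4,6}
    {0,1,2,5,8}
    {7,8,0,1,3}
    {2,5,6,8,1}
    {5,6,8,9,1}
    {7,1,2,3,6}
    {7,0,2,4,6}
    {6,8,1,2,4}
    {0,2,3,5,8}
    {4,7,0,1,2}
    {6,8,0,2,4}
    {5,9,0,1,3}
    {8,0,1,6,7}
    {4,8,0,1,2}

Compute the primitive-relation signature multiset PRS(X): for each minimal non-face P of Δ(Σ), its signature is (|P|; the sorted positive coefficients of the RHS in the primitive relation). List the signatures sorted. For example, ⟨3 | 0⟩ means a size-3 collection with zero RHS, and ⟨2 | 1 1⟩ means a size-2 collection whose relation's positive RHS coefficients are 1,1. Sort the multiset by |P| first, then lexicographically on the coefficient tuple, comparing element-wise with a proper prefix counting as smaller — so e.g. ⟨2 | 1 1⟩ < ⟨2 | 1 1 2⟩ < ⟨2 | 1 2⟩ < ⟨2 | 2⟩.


The 14 primitive collections of Σ (r=10, n=5):

  • {2,9}:  v_{2} + v_{9} = v_{5}  so sig = ⟨2 | 1⟩
  • {3,4}:  v_{3} + v_{4} = v_{2} + v_{7}  so sig = ⟨2 | 1 1⟩
  • {4,9}:  v_{4} + v_{9} = v_{1} + v_{2}  so sig = ⟨2 | 1 1⟩
  • {7,9}:  v_{7} + v_{9} = v_{1} + v_{3}  so sig = ⟨2 | 1 1⟩
  • {5,7}:  v_{5} + v_{7} = v_{1} + v_{2} + v_{3}  so sig = ⟨2 | 1 1 1⟩
  • {4,5}:  v_{4} + v_{5} = v_{1} + 2·v_{2}  so sig = ⟨2 | 1 2⟩
  • {0,6,9}:  v_{0} + v_{6} + v_{9} = 0  so sig = ⟨3 | 0⟩
  • {0,5,6}:  v_{0} + v_{5} + v_{6} = v_{2}  so sig = ⟨3 | 1⟩
  • {2,7,8}:  v_{2} + v_{7} + v_{8} = v_{0} + v_{6}  so sig = ⟨3 | 1 1⟩
  • {4,7,8}:  v_{4} + v_{7} + v_{8} = 2·v_{0} + v_{1} + 2·v_{6}  so sig = ⟨3 | 1 2 2⟩
  • {1,2,3,8}:  v_{1} + v_{2} + v_{3} + v_{8} = 0  so sig = ⟨4 | 0⟩
  • {0,1,2,6}:  v_{0} + v_{1} + v_{2} + v_{6} = v_{4}  so sig = ⟨4 | 1⟩
  • {0,1,3,6}:  v_{0} + v_{1} + v_{3} + v_{6} = v_{7}  so sig = ⟨4 | 1⟩
  • {1,3,5,8}:  v_{1} + v_{3} + v_{5} + v_{8} = v_{9}  so sig = ⟨4 | 1⟩

Sorted signature multiset PRS(X):
[⟨2 | 1⟩, ⟨2 | 1 1⟩, ⟨2 | 1 1⟩, ⟨2 | 1 1⟩, ⟨2 | 1 1 1⟩, ⟨2 | 1 2⟩, ⟨3 | 0⟩, ⟨3 | 1⟩, ⟨3 | 1 1⟩, ⟨3 | 1 2 2⟩, ⟨4 | 0⟩, ⟨4 | 1⟩, ⟨4 | 1⟩, ⟨4 | 1⟩]


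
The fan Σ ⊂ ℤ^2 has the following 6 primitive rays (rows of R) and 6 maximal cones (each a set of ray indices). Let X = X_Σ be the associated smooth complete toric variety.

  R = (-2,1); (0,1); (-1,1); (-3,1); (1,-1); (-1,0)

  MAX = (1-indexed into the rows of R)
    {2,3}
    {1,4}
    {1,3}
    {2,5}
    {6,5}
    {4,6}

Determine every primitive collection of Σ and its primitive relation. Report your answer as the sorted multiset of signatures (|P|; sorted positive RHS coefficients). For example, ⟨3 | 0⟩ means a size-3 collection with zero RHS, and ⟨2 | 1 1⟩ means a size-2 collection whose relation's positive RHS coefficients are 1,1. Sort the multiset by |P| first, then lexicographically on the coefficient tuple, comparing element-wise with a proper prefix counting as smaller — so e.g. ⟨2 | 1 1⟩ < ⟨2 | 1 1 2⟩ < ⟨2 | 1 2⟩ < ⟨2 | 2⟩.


Primitive collections (9):

  P = {3,5}:  v_{3} + v_{5} = 0  ⟹  sig = ⟨2 | 0⟩
  P = {1,5}:  v_{1} + v_{5} = v_{6}  ⟹  sig = ⟨2 | 1⟩
  P = {1,6}:  v_{1} + v_{6} = v_{4}  ⟹  sig = ⟨2 | 1⟩
  P = {2,6}:  v_{2} + v_{6} = v_{3}  ⟹  sig = ⟨2 | 1⟩
  P = {3,6}:  v_{3} + v_{6} = v_{1}  ⟹  sig = ⟨2 | 1⟩
  P = {2,4}:  v_{2} + v_{4} = v_{1} + v_{3}  ⟹  sig = ⟨2 | 1 1⟩
  P = {1,2}:  v_{1} + v_{2} = 2·v_{3}  ⟹  sig = ⟨2 | 2⟩
  P = {3,4}:  v_{3} + v_{4} = 2·v_{1}  ⟹  sig = ⟨2 | 2⟩
  P = {4,5}:  v_{4} + v_{5} = 2·v_{6}  ⟹  sig = ⟨2 | 2⟩

Signatures (|P|; sorted positive RHS coefficients), sorted:
{ ⟨2 | 0⟩,  ⟨2 | 1⟩ ×4,  ⟨2 | 1 1⟩,  ⟨2 | 2⟩ ×3 }


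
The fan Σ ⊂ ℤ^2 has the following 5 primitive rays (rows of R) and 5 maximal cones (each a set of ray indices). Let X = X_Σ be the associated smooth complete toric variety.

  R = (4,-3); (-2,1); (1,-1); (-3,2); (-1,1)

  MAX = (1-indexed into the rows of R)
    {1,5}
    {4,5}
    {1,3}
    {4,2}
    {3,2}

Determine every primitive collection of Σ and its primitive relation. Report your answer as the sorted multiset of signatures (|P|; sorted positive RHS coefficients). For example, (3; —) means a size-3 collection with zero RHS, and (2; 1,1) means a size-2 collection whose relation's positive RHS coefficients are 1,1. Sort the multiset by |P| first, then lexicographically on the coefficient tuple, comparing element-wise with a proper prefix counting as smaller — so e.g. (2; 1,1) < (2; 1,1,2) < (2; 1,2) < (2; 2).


Minimal non-faces — 5 found among 5 rays, 5 max cones:

  P={3,5}:  v_{3} + v_{5} = 0  →  sig = (2; —)
  P={1,4}:  v_{1} + v_{4} = v_{3}  →  sig = (2; 1)
  P={2,5}:  v_{2} + v_{5} = v_{4}  →  sig = (2; 1)
  P={3,4}:  v_{3} + v_{4} = v_{2}  →  sig = (2; 1)
  P={1,2}:  v_{1} + v_{2} = 2·v_{3}  →  sig = (2; 2)

so the primitive-relation signature multiset is
    |P|=2: 5 collections, coeffs (), (1), (1), (1), (2)


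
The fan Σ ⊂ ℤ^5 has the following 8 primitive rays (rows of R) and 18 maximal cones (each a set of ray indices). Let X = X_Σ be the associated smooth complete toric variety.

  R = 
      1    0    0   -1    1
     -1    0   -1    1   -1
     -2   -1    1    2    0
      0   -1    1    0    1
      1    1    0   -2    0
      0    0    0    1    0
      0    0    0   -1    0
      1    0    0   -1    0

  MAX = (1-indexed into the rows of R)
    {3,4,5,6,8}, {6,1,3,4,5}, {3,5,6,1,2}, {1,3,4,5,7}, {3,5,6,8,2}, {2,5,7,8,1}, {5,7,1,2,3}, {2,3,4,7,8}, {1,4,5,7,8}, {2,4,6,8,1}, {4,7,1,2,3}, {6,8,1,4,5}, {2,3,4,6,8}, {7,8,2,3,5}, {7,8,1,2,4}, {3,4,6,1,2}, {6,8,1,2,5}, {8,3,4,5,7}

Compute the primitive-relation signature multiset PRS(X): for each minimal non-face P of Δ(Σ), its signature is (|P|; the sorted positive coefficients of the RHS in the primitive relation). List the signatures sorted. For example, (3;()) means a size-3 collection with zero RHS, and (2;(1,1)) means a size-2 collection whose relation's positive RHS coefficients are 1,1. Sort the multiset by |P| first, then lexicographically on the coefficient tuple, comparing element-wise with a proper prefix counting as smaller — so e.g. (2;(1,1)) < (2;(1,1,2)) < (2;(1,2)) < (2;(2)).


3 minimal non-faces of Δ(Σ) (on 8 rays):

  P = {6,7}:  v_{6} + v_{7} = 0  →  sig = (2;())
  P = {1,3,8}:  v_{1} + v_{3} + v_{8} = v_{4}  →  sig = (3;(1))
  P = {2,4,5}:  v_{2} + v_{4} + v_{5} = v_{7}  →  sig = (3;(1))

Signatures (|P|; sorted positive RHS coefficients), sorted:
    |P|=2: 1 collection, coeffs ()
    |P|=3: 2 collections, coeffs (1), (1)


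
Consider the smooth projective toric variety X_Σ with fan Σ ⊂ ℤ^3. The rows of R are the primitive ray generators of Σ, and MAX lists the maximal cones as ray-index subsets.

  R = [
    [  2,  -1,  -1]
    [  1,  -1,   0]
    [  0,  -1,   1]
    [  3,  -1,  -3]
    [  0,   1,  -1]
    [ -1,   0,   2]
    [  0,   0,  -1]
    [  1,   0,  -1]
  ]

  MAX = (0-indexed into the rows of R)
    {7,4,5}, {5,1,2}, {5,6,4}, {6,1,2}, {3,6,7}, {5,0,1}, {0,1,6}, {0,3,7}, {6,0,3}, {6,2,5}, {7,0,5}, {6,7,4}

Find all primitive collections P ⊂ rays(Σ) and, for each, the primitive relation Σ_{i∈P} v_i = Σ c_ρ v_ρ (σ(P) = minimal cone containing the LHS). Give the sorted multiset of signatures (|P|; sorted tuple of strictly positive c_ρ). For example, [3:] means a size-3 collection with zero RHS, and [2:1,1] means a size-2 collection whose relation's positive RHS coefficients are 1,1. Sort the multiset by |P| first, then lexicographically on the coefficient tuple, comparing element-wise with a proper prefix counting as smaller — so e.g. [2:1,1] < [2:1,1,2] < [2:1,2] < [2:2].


Δ(Σ) — 8 vertices, 14 min non-faces:

  • {2,4}:  v_{2} + v_{4} = 0  →  sig = [2:]
  • {1,4}:  v_{1} + v_{4} = v_{7}  →  sig = [2:1]
  • {1,7}:  v_{1} + v_{7} = v_{0}  →  sig = [2:1]
  • {2,7}:  v_{2} + v_{7} = v_{1}  →  sig = [2:1]
  • {3,5}:  v_{3} + v_{5} = v_{0}  →  sig = [2:1]
  • {2,3}:  v_{2} + v_{3} = v_{0} + v_{1} + v_{6}  →  sig = [2:1,1,1]
  • {1,3}:  v_{1} + v_{3} = 2·v_{0} + v_{6}  →  sig = [2:1,2]
  • {3,4}:  v_{3} + v_{4} = v_{6} + 3·v_{7}  →  sig = [2:1,3]
  • {0,2}:  v_{0} + v_{2} = 2·v_{1}  →  sig = [2:2]
  • {0,4}:  v_{0} + v_{4} = 2·v_{7}  →  sig = [2:2]
  • {5,6,7}:  v_{5} + v_{6} + v_{7} = 0  →  sig = [3:]
  • {0,5,6}:  v_{0} + v_{5} + v_{6} = v_{1}  →  sig = [3:1]
  • {0,6,7}:  v_{0} + v_{6} + v_{7} = v_{3}  →  sig = [3:1]
  • {1,5,6}:  v_{1} + v_{5} + v_{6} = v_{2}  →  sig = [3:1]

Signatures (|P|; sorted positive RHS coefficients), sorted:
    |P|=2: 10 collections, coeffs (), (1), (1), (1), (1), (1,1,1), (1,2), (1,3), (2), (2)
    |P|=3: 4 collections, coeffs (), (1), (1), (1)


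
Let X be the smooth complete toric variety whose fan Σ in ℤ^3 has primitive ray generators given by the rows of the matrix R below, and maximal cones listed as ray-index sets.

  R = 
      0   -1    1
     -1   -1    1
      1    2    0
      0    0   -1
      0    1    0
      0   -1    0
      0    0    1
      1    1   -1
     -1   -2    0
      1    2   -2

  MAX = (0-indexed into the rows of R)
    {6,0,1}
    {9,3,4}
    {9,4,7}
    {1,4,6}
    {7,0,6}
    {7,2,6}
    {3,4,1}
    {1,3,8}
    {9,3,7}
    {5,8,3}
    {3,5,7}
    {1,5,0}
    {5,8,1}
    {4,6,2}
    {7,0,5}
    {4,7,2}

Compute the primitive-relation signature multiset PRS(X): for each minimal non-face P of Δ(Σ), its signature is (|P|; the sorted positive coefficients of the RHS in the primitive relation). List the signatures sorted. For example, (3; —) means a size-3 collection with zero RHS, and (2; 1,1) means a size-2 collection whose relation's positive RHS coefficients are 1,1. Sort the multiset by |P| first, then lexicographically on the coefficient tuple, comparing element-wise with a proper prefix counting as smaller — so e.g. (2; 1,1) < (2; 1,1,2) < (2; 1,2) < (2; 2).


The 24 primitive collections of Σ (r=10, n=3):

  P = {1,7}:  v_{1} + v_{7} = 0 — sig = (2; —)
  P = {2,8}:  v_{2} + v_{8} = 0 — sig = (2; —)
  P = {3,6}:  v_{3} + v_{6} = 0 — sig = (2; —)
  P = {4,5}:  v_{4} + v_{5} = 0 — sig = (2; —)
  P = {0,3}:  v_{0} + v_{3} = v_{5} — sig = (2; 1)
  P = {0,4}:  v_{0} + v_{4} = v_{6} — sig = (2; 1)
  P = {0,9}:  v_{0} + v_{9} = v_{7} — sig = (2; 1)
  P = {5,6}:  v_{5} + v_{6} = v_{0} — sig = (2; 1)
  P = {1,2}:  v_{1} + v_{2} = v_{4} + v_{6} — sig = (2; 1,1)
  P = {1,9}:  v_{1} + v_{9} = v_{3} + v_{4} — sig = (2; 1,1)
  P = {2,3}:  v_{2} + v_{3} = v_{4} + v_{7} — sig = (2; 1,1)
  P = {2,5}:  v_{2} + v_{5} = v_{6} + v_{7} — sig = (2; 1,1)
  P = {4,8}:  v_{4} + v_{8} = v_{1} + v_{3} — sig = (2; 1,1)
  P = {5,9}:  v_{5} + v_{9} = v_{3} + v_{7} — sig = (2; 1,1)
  P = {6,8}:  v_{6} + v_{8} = v_{1} + v_{5} — sig = (2; 1,1)
  P = {6,9}:  v_{6} + v_{9} = v_{4} + v_{7} — sig = (2; 1,1)
  P = {7,8}:  v_{7} + v_{8} = v_{3} + v_{5} — sig = (2; 1,1)
  P = {0,2}:  v_{0} + v_{2} = 2·v_{6} + v_{7} — sig = (2; 1,2)
  P = {0,8}:  v_{0} + v_{8} = v_{1} + 2·v_{5} — sig = (2; 1,2)
  P = {8,9}:  v_{8} + v_{9} = 2·v_{3} — sig = (2; 2)
  P = {2,9}:  v_{2} + v_{9} = 2·v_{4} + 2·v_{7} — sig = (2; 2,2)
  P = {1,3,5}:  v_{1} + v_{3} + v_{5} = v_{8} — sig = (3; 1)
  P = {3,4,7}:  v_{3} + v_{4} + v_{7} = v_{9} — sig = (3; 1)
  P = {4,6,7}:  v_{4} + v_{6} + v_{7} = v_{2} — sig = (3; 1)

Signatures (|P|; sorted positive RHS coefficients), sorted:
{ (2; —) ×4,  (2; 1) ×4,  (2; 1,1) ×9,  (2; 1,2) ×2,  (2; 2),  (2; 2,2),  (3; 1) ×3 }
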